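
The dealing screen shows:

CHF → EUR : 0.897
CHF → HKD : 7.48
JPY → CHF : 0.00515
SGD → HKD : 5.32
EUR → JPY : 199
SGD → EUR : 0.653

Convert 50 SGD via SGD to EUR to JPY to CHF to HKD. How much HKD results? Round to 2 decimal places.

50 SGD × 0.653 = 32.65 EUR
32.65 EUR × 199 = 6497.35 JPY
6497.35 JPY × 0.00515 = 33.4613525 CHF
33.4613525 CHF × 7.48 = 250.2909167 HKD

250.29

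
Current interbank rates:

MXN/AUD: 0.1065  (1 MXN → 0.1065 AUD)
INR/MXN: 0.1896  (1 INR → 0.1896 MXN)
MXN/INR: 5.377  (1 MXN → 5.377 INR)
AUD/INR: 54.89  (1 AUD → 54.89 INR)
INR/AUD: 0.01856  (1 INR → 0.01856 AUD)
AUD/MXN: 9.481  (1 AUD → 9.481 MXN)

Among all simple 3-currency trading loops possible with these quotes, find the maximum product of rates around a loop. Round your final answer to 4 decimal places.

1.1084

INR→MXN→AUD→INR: 0.1896 × 0.1065 × 54.89 = 1.10836
INR→AUD→MXN→INR: 0.01856 × 9.481 × 5.377 = 0.94618
Maximum is INR→MXN→AUD→INR at 1.1084; arbitrage exists.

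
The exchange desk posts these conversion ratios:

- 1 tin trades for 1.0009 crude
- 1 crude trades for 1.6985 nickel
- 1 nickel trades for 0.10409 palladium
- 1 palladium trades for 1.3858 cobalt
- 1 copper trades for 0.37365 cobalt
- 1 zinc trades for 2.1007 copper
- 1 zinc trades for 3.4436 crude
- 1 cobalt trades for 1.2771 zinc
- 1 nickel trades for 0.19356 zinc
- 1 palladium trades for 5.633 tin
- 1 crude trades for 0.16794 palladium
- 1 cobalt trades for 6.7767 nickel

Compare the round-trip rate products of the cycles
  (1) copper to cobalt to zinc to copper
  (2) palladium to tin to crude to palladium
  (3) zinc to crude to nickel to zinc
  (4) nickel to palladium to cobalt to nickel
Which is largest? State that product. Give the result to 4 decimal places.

1.1321

(1) 0.37365 × 1.2771 × 2.1007 = 1.00243
(2) 5.633 × 1.0009 × 0.16794 = 0.94686
(3) 3.4436 × 1.6985 × 0.19356 = 1.13212
(4) 0.10409 × 1.3858 × 6.7767 = 0.97752
Highest is cycle (3) at 1.1321 (>1, arbitrage).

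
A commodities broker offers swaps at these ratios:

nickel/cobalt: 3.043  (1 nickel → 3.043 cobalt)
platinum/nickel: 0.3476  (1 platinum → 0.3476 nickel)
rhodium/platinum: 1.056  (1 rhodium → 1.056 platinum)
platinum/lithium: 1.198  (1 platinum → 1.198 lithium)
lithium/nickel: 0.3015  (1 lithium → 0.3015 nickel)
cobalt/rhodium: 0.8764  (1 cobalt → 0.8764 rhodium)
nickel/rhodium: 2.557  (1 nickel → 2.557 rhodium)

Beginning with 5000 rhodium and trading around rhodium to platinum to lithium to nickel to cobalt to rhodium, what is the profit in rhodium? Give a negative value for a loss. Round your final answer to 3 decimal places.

86.071

5000 rhodium × 1.056 = 5280 platinum
5280 platinum × 1.198 = 6325.44 lithium
6325.44 lithium × 0.3015 = 1907.12016 nickel
1907.12016 nickel × 3.043 = 5803.36664688 cobalt
5803.36664688 cobalt × 0.8764 = 5086.070529325632 rhodium
Net change: 5086.070529325632 − 5000 = 86.070529325632 rhodium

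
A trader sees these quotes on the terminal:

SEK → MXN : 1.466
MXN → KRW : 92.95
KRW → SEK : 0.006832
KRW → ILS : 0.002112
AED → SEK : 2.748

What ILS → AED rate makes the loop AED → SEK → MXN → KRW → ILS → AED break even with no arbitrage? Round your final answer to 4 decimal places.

Known legs of the cycle: 2.748 × 1.466 × 92.95 × 0.002112 = 0.7908497955072
For no arbitrage the full-cycle product must be 1, so the missing rate is 1 / 0.7908497955072 ≈ 1.264463.

1.2645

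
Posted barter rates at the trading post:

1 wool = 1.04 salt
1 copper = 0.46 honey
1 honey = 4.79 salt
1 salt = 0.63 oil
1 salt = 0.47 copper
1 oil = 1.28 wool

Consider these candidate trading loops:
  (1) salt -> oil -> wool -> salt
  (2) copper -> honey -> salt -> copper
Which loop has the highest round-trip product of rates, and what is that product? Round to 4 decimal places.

(1) 0.63 × 1.28 × 1.04 = 0.83866
(2) 0.46 × 4.79 × 0.47 = 1.03560
Highest is cycle (2) at 1.0356 (>1, arbitrage).

1.0356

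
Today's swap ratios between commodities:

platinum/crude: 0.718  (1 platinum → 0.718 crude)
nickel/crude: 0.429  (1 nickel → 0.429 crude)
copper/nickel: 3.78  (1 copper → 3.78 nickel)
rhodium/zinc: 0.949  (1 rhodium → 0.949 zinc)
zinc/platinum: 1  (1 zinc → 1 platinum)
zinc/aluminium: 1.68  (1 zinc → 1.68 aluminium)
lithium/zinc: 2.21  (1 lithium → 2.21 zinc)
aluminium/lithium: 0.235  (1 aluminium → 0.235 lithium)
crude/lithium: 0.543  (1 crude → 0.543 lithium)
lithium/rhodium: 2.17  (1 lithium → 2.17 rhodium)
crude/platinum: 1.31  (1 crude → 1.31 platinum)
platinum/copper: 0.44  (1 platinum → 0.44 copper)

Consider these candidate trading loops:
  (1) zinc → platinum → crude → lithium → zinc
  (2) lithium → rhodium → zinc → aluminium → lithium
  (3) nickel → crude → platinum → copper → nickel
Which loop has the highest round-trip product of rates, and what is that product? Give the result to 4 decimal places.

0.9347

(1) 1 × 0.718 × 0.543 × 2.21 = 0.86162
(2) 2.17 × 0.949 × 1.68 × 0.235 = 0.81302
(3) 0.429 × 1.31 × 0.44 × 3.78 = 0.93470
Highest is cycle (3) at 0.9347 (≤1, no arbitrage).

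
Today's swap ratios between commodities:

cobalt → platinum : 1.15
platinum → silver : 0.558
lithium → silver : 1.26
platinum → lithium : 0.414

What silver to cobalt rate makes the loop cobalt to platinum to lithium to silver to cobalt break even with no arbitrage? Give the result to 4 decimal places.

1.6670

Known legs of the cycle: 1.15 × 0.414 × 1.26 = 0.599886
For no arbitrage the full-cycle product must be 1, so the missing rate is 1 / 0.599886 ≈ 1.666983.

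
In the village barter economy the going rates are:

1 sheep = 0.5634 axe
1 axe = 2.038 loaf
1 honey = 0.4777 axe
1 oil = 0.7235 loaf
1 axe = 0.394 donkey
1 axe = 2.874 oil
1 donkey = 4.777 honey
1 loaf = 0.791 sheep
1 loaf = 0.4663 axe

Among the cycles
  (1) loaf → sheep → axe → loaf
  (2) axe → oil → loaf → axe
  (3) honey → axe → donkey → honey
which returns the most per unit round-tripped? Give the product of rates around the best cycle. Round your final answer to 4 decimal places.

(1) 0.791 × 0.5634 × 2.038 = 0.90823
(2) 2.874 × 0.7235 × 0.4663 = 0.96960
(3) 0.4777 × 0.394 × 4.777 = 0.89910
Highest is cycle (2) at 0.9696 (≤1, no arbitrage).

0.9696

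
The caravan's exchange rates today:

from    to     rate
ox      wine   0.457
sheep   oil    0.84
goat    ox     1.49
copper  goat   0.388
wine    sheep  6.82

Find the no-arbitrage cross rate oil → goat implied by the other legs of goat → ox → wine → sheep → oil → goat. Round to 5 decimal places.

0.25635

Known legs of the cycle: 1.49 × 0.457 × 6.82 × 0.84 = 3.900911784
For no arbitrage the full-cycle product must be 1, so the missing rate is 1 / 3.900911784 ≈ 0.2563503.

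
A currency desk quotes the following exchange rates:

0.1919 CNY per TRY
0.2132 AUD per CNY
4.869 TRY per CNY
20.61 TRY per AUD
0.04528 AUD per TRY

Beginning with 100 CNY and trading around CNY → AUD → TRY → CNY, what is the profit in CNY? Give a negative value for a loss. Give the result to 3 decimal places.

-15.678

100 CNY × 0.2132 = 21.32 AUD
21.32 AUD × 20.61 = 439.4052 TRY
439.4052 TRY × 0.1919 = 84.32185788 CNY
Net change: 84.32185788 − 100 = -15.67814212 CNY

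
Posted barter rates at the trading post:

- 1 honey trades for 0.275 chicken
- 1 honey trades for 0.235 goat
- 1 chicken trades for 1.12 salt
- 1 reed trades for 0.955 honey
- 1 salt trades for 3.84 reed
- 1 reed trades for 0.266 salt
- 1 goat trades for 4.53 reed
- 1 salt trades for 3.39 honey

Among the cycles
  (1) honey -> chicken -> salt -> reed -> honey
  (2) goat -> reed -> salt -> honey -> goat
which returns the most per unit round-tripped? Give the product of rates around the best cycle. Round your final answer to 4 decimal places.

1.1295

(1) 0.275 × 1.12 × 3.84 × 0.955 = 1.12950
(2) 4.53 × 0.266 × 3.39 × 0.235 = 0.95995
Highest is cycle (1) at 1.1295 (>1, arbitrage).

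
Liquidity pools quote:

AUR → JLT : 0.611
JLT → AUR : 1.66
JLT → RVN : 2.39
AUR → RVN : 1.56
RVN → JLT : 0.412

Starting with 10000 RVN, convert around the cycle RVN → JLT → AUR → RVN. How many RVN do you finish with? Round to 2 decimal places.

10669.15

10000 RVN × 0.412 = 4120 JLT
4120 JLT × 1.66 = 6839.2 AUR
6839.2 AUR × 1.56 = 10669.152 RVN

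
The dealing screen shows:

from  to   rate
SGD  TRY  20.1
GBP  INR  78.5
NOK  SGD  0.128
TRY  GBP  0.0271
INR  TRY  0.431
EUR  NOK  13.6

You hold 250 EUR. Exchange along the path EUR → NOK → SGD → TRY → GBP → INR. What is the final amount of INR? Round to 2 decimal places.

18609.04

250 EUR × 13.6 = 3400 NOK
3400 NOK × 0.128 = 435.2 SGD
435.2 SGD × 20.1 = 8747.52 TRY
8747.52 TRY × 0.0271 = 237.057792 GBP
237.057792 GBP × 78.5 = 18609.036672 INR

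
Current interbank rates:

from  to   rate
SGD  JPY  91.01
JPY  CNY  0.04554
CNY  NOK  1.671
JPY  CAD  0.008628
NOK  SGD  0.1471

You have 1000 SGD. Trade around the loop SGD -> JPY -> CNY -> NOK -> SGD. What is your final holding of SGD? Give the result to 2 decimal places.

1018.76

1000 SGD × 91.01 = 91010 JPY
91010 JPY × 0.04554 = 4144.5954 CNY
4144.5954 CNY × 1.671 = 6925.6189134 NOK
6925.6189134 NOK × 0.1471 = 1018.75854216114 SGD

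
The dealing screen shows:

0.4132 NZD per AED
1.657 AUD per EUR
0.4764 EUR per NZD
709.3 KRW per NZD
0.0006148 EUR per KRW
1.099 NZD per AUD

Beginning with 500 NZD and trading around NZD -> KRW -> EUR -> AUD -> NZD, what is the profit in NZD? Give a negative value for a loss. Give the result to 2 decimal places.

500 NZD × 709.3 = 354650 KRW
354650 KRW × 0.0006148 = 218.03882 EUR
218.03882 EUR × 1.657 = 361.29032474 AUD
361.29032474 AUD × 1.099 = 397.05806688926 NZD
Net change: 397.05806688926 − 500 = -102.94193311074 NZD

-102.94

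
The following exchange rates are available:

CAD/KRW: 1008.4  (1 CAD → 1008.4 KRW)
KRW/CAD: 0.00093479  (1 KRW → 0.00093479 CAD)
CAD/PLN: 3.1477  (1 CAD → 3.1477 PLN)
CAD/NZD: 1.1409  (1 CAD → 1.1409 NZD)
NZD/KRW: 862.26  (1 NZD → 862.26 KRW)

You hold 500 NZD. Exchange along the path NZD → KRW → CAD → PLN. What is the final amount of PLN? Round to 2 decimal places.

500 NZD × 862.26 = 431130 KRW
431130 KRW × 0.00093479 = 403.0160127 CAD
403.0160127 CAD × 3.1477 = 1268.57350317579 PLN

1268.57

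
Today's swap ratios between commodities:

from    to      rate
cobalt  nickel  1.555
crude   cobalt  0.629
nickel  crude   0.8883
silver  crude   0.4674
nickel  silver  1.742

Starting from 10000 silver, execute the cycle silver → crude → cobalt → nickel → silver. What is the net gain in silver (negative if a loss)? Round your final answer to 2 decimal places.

10000 silver × 0.4674 = 4674 crude
4674 crude × 0.629 = 2939.946 cobalt
2939.946 cobalt × 1.555 = 4571.61603 nickel
4571.61603 nickel × 1.742 = 7963.75512426 silver
Net change: 7963.75512426 − 10000 = -2036.24487574 silver

-2036.24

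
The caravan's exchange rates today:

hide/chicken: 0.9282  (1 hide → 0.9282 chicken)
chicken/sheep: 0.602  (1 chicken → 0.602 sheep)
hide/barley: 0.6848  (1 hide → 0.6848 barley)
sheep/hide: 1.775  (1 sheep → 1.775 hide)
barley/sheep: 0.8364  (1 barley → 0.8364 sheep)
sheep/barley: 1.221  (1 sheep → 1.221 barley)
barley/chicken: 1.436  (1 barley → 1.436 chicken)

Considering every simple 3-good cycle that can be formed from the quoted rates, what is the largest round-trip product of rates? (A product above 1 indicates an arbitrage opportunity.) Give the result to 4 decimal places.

barley→chicken→sheep→barley: 1.436 × 0.602 × 1.221 = 1.05552
barley→sheep→hide→barley: 0.8364 × 1.775 × 0.6848 = 1.01666
sheep→hide→chicken→sheep: 1.775 × 0.9282 × 0.602 = 0.99183
Maximum is barley→chicken→sheep→barley at 1.0555; arbitrage exists.

1.0555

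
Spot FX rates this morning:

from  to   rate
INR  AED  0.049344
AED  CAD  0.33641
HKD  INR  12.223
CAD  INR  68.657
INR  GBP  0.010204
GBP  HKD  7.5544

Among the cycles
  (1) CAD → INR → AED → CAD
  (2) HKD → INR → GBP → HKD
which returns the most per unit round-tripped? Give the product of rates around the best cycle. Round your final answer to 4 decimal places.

1.1397

(1) 68.657 × 0.049344 × 0.33641 = 1.13969
(2) 12.223 × 0.010204 × 7.5544 = 0.94221
Highest is cycle (1) at 1.1397 (>1, arbitrage).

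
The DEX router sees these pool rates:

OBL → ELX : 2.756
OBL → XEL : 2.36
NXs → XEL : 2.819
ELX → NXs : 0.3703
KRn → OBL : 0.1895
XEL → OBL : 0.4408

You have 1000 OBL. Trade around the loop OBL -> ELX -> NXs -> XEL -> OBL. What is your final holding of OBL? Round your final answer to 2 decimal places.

1000 OBL × 2.756 = 2756 ELX
2756 ELX × 0.3703 = 1020.5468 NXs
1020.5468 NXs × 2.819 = 2876.9214292 XEL
2876.9214292 XEL × 0.4408 = 1268.14696599136 OBL

1268.15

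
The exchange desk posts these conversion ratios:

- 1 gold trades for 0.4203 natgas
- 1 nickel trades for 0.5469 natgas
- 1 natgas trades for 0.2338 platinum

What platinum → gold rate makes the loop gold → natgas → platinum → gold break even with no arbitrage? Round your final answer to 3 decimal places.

10.176

Known legs of the cycle: 0.4203 × 0.2338 = 0.09826614
For no arbitrage the full-cycle product must be 1, so the missing rate is 1 / 0.09826614 ≈ 10.17645.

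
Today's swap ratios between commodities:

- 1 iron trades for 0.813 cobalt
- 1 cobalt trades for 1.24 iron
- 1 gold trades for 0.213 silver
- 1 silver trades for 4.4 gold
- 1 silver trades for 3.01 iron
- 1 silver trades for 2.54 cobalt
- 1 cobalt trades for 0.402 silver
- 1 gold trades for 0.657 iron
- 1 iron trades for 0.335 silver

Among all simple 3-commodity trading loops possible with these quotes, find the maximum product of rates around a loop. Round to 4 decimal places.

iron→silver→cobalt→iron: 0.335 × 2.54 × 1.24 = 1.05512
iron→cobalt→silver→iron: 0.813 × 0.402 × 3.01 = 0.98375
iron→silver→gold→iron: 0.335 × 4.4 × 0.657 = 0.96842
Maximum is iron→silver→cobalt→iron at 1.0551; arbitrage exists.

1.0551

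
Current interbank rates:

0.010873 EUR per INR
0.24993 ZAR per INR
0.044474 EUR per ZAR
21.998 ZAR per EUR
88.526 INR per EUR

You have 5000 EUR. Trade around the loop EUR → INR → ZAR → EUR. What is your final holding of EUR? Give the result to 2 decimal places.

4920.00

5000 EUR × 88.526 = 442630 INR
442630 INR × 0.24993 = 110626.5159 ZAR
110626.5159 ZAR × 0.044474 = 4920.0036681366 EUR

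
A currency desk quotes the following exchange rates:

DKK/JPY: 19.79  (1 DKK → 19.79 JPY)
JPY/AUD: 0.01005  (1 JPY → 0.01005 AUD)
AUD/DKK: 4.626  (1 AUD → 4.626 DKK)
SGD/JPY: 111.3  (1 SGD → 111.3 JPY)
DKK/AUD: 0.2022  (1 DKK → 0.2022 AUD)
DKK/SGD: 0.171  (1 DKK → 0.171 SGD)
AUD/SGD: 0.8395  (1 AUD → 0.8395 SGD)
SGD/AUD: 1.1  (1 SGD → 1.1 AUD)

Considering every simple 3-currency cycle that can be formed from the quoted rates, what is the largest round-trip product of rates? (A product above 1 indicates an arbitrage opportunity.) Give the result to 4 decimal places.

0.9390

JPY→AUD→SGD→JPY: 0.01005 × 0.8395 × 111.3 = 0.93904
DKK→JPY→AUD→DKK: 19.79 × 0.01005 × 4.626 = 0.92006
DKK→SGD→AUD→DKK: 0.171 × 1.1 × 4.626 = 0.87015
Maximum is JPY→AUD→SGD→JPY at 0.9390; no arbitrage — every cycle loses value.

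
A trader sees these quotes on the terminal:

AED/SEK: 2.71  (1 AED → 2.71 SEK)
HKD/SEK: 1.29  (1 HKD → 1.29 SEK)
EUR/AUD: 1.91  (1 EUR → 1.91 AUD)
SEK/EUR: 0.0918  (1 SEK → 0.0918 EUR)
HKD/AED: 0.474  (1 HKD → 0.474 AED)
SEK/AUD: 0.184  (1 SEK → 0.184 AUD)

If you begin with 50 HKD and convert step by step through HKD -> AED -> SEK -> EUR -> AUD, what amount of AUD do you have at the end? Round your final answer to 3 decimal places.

11.261

50 HKD × 0.474 = 23.7 AED
23.7 AED × 2.71 = 64.227 SEK
64.227 SEK × 0.0918 = 5.8960386 EUR
5.8960386 EUR × 1.91 = 11.261433726 AUD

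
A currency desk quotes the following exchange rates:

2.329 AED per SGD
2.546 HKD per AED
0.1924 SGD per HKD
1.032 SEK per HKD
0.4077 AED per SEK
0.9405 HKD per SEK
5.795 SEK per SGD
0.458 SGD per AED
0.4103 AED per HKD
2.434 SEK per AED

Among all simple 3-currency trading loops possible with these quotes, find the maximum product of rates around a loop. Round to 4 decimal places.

1.1409

SGD→AED→HKD→SGD: 2.329 × 2.546 × 0.1924 = 1.14086
SGD→SEK→AED→SGD: 5.795 × 0.4077 × 0.458 = 1.08208
HKD→SEK→AED→HKD: 1.032 × 0.4077 × 2.546 = 1.07122
SGD→SEK→HKD→SGD: 5.795 × 0.9405 × 0.1924 = 1.04862
HKD→AED→SEK→HKD: 0.4103 × 2.434 × 0.9405 = 0.93925
Maximum is SGD→AED→HKD→SGD at 1.1409; arbitrage exists.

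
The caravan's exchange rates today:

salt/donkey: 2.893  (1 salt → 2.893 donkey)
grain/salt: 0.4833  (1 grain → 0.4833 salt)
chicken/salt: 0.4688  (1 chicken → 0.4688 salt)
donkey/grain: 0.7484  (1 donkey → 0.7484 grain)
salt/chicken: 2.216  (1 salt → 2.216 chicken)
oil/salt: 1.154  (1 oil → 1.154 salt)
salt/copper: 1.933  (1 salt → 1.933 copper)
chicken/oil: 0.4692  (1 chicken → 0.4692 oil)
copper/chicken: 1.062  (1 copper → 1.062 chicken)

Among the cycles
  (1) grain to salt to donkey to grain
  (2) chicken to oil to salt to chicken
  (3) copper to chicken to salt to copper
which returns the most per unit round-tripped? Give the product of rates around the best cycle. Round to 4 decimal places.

1.1999

(1) 0.4833 × 2.893 × 0.7484 = 1.04640
(2) 0.4692 × 1.154 × 2.216 = 1.19987
(3) 1.062 × 0.4688 × 1.933 = 0.96237
Highest is cycle (2) at 1.1999 (>1, arbitrage).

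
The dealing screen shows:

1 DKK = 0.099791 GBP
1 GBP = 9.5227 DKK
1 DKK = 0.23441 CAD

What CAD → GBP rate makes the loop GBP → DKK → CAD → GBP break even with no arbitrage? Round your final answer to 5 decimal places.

Known legs of the cycle: 9.5227 × 0.23441 = 2.232216107
For no arbitrage the full-cycle product must be 1, so the missing rate is 1 / 2.232216107 ≈ 0.4479853.

0.44799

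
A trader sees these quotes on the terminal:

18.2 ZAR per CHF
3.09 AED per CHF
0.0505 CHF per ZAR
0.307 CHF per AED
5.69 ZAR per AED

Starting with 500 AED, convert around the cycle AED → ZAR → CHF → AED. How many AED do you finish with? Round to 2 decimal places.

443.95

500 AED × 5.69 = 2845 ZAR
2845 ZAR × 0.0505 = 143.6725 CHF
143.6725 CHF × 3.09 = 443.948025 AED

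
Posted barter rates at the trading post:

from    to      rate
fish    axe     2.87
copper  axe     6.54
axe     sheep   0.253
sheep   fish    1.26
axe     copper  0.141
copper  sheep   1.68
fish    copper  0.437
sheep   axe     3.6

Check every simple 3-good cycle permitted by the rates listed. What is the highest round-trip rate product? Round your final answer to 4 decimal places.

0.9250

copper→sheep→fish→copper: 1.68 × 1.26 × 0.437 = 0.92504
axe→sheep→fish→axe: 0.253 × 1.26 × 2.87 = 0.91490
axe→copper→sheep→axe: 0.141 × 1.68 × 3.6 = 0.85277
Maximum is copper→sheep→fish→copper at 0.9250; no arbitrage — every cycle loses value.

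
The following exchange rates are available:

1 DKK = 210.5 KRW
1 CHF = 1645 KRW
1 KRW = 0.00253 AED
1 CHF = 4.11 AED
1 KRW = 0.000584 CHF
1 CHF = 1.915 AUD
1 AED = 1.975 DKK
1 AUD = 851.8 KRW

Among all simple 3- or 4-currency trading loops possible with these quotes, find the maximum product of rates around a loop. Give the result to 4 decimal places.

AED→DKK→KRW→AED: 1.975 × 210.5 × 0.00253 = 1.05182
AED→DKK→KRW→CHF→AED: 1.975 × 210.5 × 0.000584 × 4.11 = 0.99787
CHF→AUD→KRW→CHF: 1.915 × 851.8 × 0.000584 = 0.95262
Maximum is AED→DKK→KRW→AED at 1.0518; arbitrage exists.

1.0518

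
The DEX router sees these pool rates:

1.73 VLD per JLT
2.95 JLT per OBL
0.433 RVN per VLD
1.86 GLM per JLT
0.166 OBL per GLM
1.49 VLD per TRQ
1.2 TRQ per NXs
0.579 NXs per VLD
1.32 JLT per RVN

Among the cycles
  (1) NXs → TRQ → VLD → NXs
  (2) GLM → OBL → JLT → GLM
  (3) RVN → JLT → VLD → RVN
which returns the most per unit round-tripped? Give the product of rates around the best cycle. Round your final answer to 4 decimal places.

(1) 1.2 × 1.49 × 0.579 = 1.03525
(2) 0.166 × 2.95 × 1.86 = 0.91084
(3) 1.32 × 1.73 × 0.433 = 0.98880
Highest is cycle (1) at 1.0353 (>1, arbitrage).

1.0353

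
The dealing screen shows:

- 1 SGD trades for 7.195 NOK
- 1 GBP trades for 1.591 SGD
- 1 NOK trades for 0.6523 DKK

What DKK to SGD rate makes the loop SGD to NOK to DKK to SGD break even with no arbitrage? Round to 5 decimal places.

0.21307

Known legs of the cycle: 7.195 × 0.6523 = 4.6932985
For no arbitrage the full-cycle product must be 1, so the missing rate is 1 / 4.6932985 ≈ 0.2130698.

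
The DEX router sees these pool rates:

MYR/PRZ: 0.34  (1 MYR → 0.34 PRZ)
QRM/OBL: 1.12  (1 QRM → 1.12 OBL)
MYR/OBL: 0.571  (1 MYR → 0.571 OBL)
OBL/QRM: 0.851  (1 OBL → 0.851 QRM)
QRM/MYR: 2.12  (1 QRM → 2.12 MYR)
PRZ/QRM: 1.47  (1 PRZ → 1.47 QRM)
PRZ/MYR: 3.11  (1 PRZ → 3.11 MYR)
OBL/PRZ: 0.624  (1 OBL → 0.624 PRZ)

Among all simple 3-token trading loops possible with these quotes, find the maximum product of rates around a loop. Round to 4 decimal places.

MYR→OBL→PRZ→MYR: 0.571 × 0.624 × 3.11 = 1.10811
MYR→PRZ→QRM→MYR: 0.34 × 1.47 × 2.12 = 1.05958
MYR→OBL→QRM→MYR: 0.571 × 0.851 × 2.12 = 1.03015
QRM→OBL→PRZ→QRM: 1.12 × 0.624 × 1.47 = 1.02735
Maximum is MYR→OBL→PRZ→MYR at 1.1081; arbitrage exists.

1.1081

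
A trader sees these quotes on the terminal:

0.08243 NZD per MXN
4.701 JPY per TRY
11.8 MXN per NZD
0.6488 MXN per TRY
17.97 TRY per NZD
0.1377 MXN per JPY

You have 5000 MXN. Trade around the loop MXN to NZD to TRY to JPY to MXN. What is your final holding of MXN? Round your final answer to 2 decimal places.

5000 MXN × 0.08243 = 412.15 NZD
412.15 NZD × 17.97 = 7406.3355 TRY
7406.3355 TRY × 4.701 = 34817.1831855 JPY
34817.1831855 JPY × 0.1377 = 4794.32612464335 MXN

4794.33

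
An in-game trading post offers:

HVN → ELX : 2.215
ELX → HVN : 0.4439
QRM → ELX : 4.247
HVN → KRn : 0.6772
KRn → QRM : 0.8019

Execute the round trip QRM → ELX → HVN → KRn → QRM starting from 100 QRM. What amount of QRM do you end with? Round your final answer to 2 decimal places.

102.38

100 QRM × 4.247 = 424.7 ELX
424.7 ELX × 0.4439 = 188.52433 HVN
188.52433 HVN × 0.6772 = 127.668676276 KRn
127.668676276 KRn × 0.8019 = 102.3775115057244 QRM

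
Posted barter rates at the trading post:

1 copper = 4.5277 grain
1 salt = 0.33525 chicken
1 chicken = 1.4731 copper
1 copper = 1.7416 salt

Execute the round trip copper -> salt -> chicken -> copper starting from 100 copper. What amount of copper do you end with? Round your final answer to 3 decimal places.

100 copper × 1.7416 = 174.16 salt
174.16 salt × 0.33525 = 58.38714 chicken
58.38714 chicken × 1.4731 = 86.010095934 copper

86.010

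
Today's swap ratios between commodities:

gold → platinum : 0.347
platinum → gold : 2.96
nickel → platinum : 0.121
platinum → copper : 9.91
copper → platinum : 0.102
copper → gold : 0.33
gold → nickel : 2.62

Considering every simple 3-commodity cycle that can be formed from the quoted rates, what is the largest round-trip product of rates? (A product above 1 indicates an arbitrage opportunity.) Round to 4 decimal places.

1.1348

platinum→copper→gold→platinum: 9.91 × 0.33 × 0.347 = 1.13479
nickel→platinum→gold→nickel: 0.121 × 2.96 × 2.62 = 0.93838
Maximum is platinum→copper→gold→platinum at 1.1348; arbitrage exists.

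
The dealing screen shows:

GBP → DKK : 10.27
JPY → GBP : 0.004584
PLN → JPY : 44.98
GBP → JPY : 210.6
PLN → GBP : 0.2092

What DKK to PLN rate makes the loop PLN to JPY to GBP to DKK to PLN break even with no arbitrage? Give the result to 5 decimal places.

Known legs of the cycle: 44.98 × 0.004584 × 10.27 = 2.1175540464
For no arbitrage the full-cycle product must be 1, so the missing rate is 1 / 2.1175540464 ≈ 0.4722430.

0.47224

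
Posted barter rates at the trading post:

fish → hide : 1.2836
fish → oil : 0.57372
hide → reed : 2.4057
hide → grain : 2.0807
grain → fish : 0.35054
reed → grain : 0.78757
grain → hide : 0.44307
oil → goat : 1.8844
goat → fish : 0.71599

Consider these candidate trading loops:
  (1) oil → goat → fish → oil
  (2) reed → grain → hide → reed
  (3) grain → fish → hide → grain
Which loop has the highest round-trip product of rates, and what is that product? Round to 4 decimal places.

(1) 1.8844 × 0.71599 × 0.57372 = 0.77407
(2) 0.78757 × 0.44307 × 2.4057 = 0.83947
(3) 0.35054 × 1.2836 × 2.0807 = 0.93622
Highest is cycle (3) at 0.9362 (≤1, no arbitrage).

0.9362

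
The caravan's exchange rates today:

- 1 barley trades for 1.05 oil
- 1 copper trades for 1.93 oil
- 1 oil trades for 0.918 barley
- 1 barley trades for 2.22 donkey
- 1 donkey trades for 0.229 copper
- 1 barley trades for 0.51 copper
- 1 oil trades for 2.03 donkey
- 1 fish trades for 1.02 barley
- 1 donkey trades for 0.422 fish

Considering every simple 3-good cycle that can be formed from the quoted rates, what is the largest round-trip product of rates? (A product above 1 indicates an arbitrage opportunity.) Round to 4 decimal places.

donkey→fish→barley→donkey: 0.422 × 1.02 × 2.22 = 0.95558
oil→barley→copper→oil: 0.918 × 0.51 × 1.93 = 0.90359
donkey→copper→oil→donkey: 0.229 × 1.93 × 2.03 = 0.89720
Maximum is donkey→fish→barley→donkey at 0.9556; no arbitrage — every cycle loses value.

0.9556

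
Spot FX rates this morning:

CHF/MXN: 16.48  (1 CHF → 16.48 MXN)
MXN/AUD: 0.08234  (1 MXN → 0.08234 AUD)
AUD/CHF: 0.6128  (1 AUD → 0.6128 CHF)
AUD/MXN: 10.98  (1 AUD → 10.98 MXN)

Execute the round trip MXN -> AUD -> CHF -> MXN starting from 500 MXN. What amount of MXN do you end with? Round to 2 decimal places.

500 MXN × 0.08234 = 41.17 AUD
41.17 AUD × 0.6128 = 25.228976 CHF
25.228976 CHF × 16.48 = 415.77352448 MXN

415.77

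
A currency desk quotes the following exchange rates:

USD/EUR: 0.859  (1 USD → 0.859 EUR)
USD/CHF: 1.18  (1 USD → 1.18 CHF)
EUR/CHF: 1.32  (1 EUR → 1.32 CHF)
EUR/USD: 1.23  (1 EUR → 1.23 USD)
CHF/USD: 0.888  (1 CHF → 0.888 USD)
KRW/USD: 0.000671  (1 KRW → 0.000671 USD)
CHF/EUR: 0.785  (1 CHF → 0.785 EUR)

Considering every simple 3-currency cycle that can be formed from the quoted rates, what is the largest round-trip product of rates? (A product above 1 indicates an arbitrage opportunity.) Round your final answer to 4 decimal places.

1.1393

CHF→EUR→USD→CHF: 0.785 × 1.23 × 1.18 = 1.13935
CHF→USD→EUR→CHF: 0.888 × 0.859 × 1.32 = 1.00689
Maximum is CHF→EUR→USD→CHF at 1.1393; arbitrage exists.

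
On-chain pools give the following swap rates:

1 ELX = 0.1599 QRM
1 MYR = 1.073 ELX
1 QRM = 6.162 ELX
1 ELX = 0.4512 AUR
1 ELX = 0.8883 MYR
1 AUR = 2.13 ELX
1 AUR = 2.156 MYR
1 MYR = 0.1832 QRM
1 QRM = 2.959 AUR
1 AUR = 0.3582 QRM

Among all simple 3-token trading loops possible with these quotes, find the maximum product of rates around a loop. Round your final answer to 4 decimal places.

1.1687

AUR→MYR→QRM→AUR: 2.156 × 0.1832 × 2.959 = 1.16874
AUR→MYR→ELX→AUR: 2.156 × 1.073 × 0.4512 = 1.04380
AUR→ELX→QRM→AUR: 2.13 × 0.1599 × 2.959 = 1.00780
ELX→MYR→QRM→ELX: 0.8883 × 0.1832 × 6.162 = 1.00278
AUR→QRM→ELX→AUR: 0.3582 × 6.162 × 0.4512 = 0.99590
Maximum is AUR→MYR→QRM→AUR at 1.1687; arbitrage exists.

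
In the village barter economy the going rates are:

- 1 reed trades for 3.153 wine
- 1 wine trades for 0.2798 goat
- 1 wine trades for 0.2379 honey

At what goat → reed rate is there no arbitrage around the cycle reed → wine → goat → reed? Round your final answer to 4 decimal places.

1.1335

Known legs of the cycle: 3.153 × 0.2798 = 0.8822094
For no arbitrage the full-cycle product must be 1, so the missing rate is 1 / 0.8822094 ≈ 1.133518.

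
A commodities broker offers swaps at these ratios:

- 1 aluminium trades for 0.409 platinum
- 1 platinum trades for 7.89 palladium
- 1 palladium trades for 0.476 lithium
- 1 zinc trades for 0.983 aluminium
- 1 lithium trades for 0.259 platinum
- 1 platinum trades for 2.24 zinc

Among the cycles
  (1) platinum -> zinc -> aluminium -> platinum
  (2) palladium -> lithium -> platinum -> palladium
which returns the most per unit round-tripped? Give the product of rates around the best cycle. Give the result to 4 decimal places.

(1) 2.24 × 0.983 × 0.409 = 0.90059
(2) 0.476 × 0.259 × 7.89 = 0.97271
Highest is cycle (2) at 0.9727 (≤1, no arbitrage).

0.9727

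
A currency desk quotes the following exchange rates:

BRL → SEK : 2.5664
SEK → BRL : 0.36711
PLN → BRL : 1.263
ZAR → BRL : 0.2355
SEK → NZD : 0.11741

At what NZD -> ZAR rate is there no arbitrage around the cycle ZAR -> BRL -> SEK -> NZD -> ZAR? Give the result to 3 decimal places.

14.092

Known legs of the cycle: 0.2355 × 2.5664 × 0.11741 = 0.070961101152
For no arbitrage the full-cycle product must be 1, so the missing rate is 1 / 0.070961101152 ≈ 14.09223.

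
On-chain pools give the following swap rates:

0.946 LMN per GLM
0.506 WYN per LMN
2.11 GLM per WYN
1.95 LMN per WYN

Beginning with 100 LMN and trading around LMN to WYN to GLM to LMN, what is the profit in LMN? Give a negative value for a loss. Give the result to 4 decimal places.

100 LMN × 0.506 = 50.6 WYN
50.6 WYN × 2.11 = 106.766 GLM
106.766 GLM × 0.946 = 101.000636 LMN
Net change: 101.000636 − 100 = 1.000636 LMN

1.0006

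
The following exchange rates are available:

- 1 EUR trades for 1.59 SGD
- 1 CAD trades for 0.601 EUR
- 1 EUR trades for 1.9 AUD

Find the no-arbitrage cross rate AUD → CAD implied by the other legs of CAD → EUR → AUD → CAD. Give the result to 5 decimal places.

0.87573

Known legs of the cycle: 0.601 × 1.9 = 1.1419
For no arbitrage the full-cycle product must be 1, so the missing rate is 1 / 1.1419 ≈ 0.8757334.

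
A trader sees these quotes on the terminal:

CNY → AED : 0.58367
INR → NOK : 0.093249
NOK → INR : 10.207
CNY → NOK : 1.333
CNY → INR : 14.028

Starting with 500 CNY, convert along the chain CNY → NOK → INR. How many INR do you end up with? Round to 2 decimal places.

500 CNY × 1.333 = 666.5 NOK
666.5 NOK × 10.207 = 6802.9655 INR

6802.97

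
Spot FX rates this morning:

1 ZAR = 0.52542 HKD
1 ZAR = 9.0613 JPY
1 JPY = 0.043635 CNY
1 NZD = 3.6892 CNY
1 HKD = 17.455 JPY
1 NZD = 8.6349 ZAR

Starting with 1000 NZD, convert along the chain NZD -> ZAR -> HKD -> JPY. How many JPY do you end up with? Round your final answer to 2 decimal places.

79192.45

1000 NZD × 8.6349 = 8634.9 ZAR
8634.9 ZAR × 0.52542 = 4536.949158 HKD
4536.949158 HKD × 17.455 = 79192.44755289 JPY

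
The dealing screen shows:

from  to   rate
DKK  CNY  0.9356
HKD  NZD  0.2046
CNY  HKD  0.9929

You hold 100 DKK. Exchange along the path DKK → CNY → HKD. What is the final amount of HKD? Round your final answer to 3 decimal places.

100 DKK × 0.9356 = 93.56 CNY
93.56 CNY × 0.9929 = 92.895724 HKD

92.896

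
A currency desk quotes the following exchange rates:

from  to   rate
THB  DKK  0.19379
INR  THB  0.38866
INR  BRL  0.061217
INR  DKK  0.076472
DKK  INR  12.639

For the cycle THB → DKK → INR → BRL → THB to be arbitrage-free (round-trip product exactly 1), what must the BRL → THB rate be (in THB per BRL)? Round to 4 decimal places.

6.6694

Known legs of the cycle: 0.19379 × 12.639 × 0.061217 = 0.14993952107277
For no arbitrage the full-cycle product must be 1, so the missing rate is 1 / 0.14993952107277 ≈ 6.669356.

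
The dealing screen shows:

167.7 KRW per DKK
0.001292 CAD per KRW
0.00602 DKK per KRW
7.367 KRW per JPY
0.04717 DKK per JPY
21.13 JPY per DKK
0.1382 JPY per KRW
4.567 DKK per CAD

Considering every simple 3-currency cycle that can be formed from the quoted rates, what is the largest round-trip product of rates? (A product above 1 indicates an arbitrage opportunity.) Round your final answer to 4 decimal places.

1.0932

KRW→JPY→DKK→KRW: 0.1382 × 0.04717 × 167.7 = 1.09322
KRW→CAD→DKK→KRW: 0.001292 × 4.567 × 167.7 = 0.98952
KRW→DKK→JPY→KRW: 0.00602 × 21.13 × 7.367 = 0.93710
Maximum is KRW→JPY→DKK→KRW at 1.0932; arbitrage exists.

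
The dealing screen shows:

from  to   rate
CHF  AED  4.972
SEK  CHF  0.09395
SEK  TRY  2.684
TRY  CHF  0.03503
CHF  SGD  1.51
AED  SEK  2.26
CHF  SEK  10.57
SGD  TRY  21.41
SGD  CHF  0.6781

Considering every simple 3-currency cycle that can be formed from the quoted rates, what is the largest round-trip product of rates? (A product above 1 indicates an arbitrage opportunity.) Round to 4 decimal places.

1.1325

CHF→SGD→TRY→CHF: 1.51 × 21.41 × 0.03503 = 1.13249
CHF→AED→SEK→CHF: 4.972 × 2.26 × 0.09395 = 1.05569
CHF→SEK→TRY→CHF: 10.57 × 2.684 × 0.03503 = 0.99380
Maximum is CHF→SGD→TRY→CHF at 1.1325; arbitrage exists.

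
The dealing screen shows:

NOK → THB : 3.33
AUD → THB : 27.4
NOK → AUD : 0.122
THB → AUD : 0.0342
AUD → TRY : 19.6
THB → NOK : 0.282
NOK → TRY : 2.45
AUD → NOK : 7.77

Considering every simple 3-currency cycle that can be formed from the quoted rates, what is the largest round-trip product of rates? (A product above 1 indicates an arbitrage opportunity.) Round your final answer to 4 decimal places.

0.9427

NOK→AUD→THB→NOK: 0.122 × 27.4 × 0.282 = 0.94267
NOK→THB→AUD→NOK: 3.33 × 0.0342 × 7.77 = 0.88489
Maximum is NOK→AUD→THB→NOK at 0.9427; no arbitrage — every cycle loses value.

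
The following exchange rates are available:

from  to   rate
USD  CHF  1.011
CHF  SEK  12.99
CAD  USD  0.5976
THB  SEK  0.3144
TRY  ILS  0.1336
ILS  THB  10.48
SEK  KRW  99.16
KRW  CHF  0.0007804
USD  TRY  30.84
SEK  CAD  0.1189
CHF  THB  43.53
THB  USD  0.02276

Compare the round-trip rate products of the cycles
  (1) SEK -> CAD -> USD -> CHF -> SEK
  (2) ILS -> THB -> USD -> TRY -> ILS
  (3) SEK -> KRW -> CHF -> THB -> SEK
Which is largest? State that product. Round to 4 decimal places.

(1) 0.1189 × 0.5976 × 1.011 × 12.99 = 0.93315
(2) 10.48 × 0.02276 × 30.84 × 0.1336 = 0.98278
(3) 99.16 × 0.0007804 × 43.53 × 0.3144 = 1.05907
Highest is cycle (3) at 1.0591 (>1, arbitrage).

1.0591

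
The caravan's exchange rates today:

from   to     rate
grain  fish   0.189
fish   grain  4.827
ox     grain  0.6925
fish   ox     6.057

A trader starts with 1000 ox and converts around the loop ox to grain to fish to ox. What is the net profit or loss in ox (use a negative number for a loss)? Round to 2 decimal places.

-207.24

1000 ox × 0.6925 = 692.5 grain
692.5 grain × 0.189 = 130.8825 fish
130.8825 fish × 6.057 = 792.7553025 ox
Net change: 792.7553025 − 1000 = -207.2446975 ox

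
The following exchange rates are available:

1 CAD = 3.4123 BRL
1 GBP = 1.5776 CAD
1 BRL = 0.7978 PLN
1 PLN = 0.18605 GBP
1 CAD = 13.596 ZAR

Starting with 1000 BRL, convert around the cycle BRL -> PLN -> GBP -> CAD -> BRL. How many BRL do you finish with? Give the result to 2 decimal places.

1000 BRL × 0.7978 = 797.8 PLN
797.8 PLN × 0.18605 = 148.43069 GBP
148.43069 GBP × 1.5776 = 234.164256544 CAD
234.164256544 CAD × 3.4123 = 799.0386926050912 BRL

799.04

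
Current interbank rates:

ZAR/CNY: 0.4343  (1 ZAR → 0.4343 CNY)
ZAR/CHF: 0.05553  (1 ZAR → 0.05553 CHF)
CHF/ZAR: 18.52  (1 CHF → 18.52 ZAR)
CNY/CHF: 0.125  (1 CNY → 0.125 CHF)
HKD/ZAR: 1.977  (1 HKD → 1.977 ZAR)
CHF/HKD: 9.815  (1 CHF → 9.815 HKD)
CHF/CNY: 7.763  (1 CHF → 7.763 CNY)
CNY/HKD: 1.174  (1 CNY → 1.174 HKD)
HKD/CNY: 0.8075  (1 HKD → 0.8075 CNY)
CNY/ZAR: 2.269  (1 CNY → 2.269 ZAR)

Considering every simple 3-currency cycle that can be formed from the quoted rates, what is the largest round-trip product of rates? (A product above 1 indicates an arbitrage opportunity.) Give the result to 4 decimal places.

1.0775

ZAR→CHF→HKD→ZAR: 0.05553 × 9.815 × 1.977 = 1.07752
ZAR→CNY→HKD→ZAR: 0.4343 × 1.174 × 1.977 = 1.00801
ZAR→CNY→CHF→ZAR: 0.4343 × 0.125 × 18.52 = 1.00540
CHF→HKD→CNY→CHF: 9.815 × 0.8075 × 0.125 = 0.99070
ZAR→CHF→CNY→ZAR: 0.05553 × 7.763 × 2.269 = 0.97812
Maximum is ZAR→CHF→HKD→ZAR at 1.0775; arbitrage exists.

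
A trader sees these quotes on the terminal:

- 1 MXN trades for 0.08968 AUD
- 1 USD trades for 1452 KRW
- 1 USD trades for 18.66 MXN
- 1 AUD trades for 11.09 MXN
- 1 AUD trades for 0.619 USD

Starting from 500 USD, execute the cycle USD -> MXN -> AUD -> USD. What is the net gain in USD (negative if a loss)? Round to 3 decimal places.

500 USD × 18.66 = 9330 MXN
9330 MXN × 0.08968 = 836.7144 AUD
836.7144 AUD × 0.619 = 517.9262136 USD
Net change: 517.9262136 − 500 = 17.9262136 USD

17.926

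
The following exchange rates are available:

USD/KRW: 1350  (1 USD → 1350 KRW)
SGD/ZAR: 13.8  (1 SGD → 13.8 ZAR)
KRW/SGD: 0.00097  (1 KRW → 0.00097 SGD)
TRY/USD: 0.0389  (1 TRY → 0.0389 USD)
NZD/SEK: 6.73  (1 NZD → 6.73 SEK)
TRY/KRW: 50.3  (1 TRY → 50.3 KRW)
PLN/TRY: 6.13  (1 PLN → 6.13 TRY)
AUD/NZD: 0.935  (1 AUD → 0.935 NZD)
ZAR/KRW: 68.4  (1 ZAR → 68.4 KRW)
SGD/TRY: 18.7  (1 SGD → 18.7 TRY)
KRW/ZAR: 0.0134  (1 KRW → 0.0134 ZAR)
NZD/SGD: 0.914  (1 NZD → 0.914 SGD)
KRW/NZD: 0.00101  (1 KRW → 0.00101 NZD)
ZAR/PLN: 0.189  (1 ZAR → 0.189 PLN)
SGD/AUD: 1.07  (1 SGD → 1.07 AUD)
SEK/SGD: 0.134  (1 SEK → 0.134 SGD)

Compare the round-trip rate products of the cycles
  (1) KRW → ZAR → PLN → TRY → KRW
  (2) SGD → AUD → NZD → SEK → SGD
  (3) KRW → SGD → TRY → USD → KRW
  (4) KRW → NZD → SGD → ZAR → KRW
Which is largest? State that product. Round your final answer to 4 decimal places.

0.9526

(1) 0.0134 × 0.189 × 6.13 × 50.3 = 0.78090
(2) 1.07 × 0.935 × 6.73 × 0.134 = 0.90223
(3) 0.00097 × 18.7 × 0.0389 × 1350 = 0.95257
(4) 0.00101 × 0.914 × 13.8 × 68.4 = 0.87137
Highest is cycle (3) at 0.9526 (≤1, no arbitrage).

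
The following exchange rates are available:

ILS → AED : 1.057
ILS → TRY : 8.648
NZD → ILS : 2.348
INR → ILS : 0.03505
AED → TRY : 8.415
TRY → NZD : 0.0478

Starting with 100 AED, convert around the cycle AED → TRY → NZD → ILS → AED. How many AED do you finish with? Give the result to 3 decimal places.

100 AED × 8.415 = 841.5 TRY
841.5 TRY × 0.0478 = 40.2237 NZD
40.2237 NZD × 2.348 = 94.4452476 ILS
94.4452476 ILS × 1.057 = 99.8286267132 AED

99.829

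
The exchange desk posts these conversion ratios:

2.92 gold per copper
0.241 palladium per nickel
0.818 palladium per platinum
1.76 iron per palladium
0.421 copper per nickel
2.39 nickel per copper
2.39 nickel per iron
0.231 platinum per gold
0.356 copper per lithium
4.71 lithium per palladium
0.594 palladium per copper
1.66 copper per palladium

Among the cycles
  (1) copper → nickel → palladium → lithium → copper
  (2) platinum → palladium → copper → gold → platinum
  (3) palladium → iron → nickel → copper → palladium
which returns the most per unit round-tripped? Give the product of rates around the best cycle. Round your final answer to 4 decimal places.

(1) 2.39 × 0.241 × 4.71 × 0.356 = 0.96580
(2) 0.818 × 1.66 × 2.92 × 0.231 = 0.91592
(3) 1.76 × 2.39 × 0.421 × 0.594 = 1.05191
Highest is cycle (3) at 1.0519 (>1, arbitrage).

1.0519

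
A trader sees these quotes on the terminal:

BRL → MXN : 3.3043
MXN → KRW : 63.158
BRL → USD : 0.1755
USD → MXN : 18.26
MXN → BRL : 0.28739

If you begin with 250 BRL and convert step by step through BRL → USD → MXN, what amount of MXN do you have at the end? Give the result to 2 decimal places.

801.16

250 BRL × 0.1755 = 43.875 USD
43.875 USD × 18.26 = 801.1575 MXN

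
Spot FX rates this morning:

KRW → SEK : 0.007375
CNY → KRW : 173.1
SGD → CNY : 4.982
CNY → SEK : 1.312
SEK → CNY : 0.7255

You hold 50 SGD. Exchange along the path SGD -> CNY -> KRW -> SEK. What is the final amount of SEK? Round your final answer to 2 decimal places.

318.00

50 SGD × 4.982 = 249.1 CNY
249.1 CNY × 173.1 = 43119.21 KRW
43119.21 KRW × 0.007375 = 318.00417375 SEK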